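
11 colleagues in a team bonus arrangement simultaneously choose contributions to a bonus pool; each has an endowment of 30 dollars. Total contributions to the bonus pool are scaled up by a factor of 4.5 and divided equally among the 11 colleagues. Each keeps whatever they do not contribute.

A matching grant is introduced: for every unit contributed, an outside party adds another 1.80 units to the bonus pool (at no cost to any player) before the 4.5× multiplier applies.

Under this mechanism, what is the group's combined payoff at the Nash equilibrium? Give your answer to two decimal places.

With the mechanism, a contributed unit returns 4.5 × 2.80 / 11 = 1.1455 per unit of net cost to the contributor — now above 1 — so contributing fully is weakly dominant for every player.
At the Nash equilibrium everyone contributes 30. Group total payoff = 4.5 × 2.80 × 330 = 4158.00.

4158.00 dollars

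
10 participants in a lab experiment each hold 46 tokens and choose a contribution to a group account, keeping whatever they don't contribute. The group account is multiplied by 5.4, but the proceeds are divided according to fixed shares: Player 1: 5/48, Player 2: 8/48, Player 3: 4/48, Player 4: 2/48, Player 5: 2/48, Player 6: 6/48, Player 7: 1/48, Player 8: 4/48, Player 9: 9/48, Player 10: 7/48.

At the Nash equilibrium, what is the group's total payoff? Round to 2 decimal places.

A player with share s gets back 5.4·s per unit contributed, so full contribution is dominant for anyone with s > 1/5.4 = 0.1852 and zero contribution is dominant for anyone below.
The only share above 0.1852 is Player 9's 9/48, contributing 46; the remaining 9 contribute 0. Total contributed: 46.
The group account pays out 5.4 × 46 = 248.40 in total (split across the unequal shares, but the aggregate is all that matters for the group sum).
The 9 free-riders keep 46 each, adding 414. Group total = 414 + 248.40 = 662.40.

662.40 tokens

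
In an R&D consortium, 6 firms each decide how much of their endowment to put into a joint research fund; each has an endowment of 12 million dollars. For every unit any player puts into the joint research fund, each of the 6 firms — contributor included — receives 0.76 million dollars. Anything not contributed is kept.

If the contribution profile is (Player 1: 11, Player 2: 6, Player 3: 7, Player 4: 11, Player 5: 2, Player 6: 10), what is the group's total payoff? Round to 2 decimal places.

239.32 million dollars

Total contributed: 11 + 6 + 7 + 11 + 2 + 10 = 47; total kept: 6 × 12 − 47 = 25.
The joint research fund pays out 0.76 × 6 × 47 = 214.32 in aggregate.
Group total = 25 + 214.32 = 239.32.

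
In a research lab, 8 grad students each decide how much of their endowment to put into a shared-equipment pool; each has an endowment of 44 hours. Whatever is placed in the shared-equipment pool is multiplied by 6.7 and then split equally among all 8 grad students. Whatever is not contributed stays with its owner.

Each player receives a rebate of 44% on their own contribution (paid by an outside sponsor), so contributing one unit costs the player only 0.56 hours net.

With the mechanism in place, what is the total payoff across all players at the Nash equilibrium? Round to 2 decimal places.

The effective private return per unit is now (6.7/8) / 0.56 = 1.4955 > 1, so every player's dominant strategy flips to full contribution.
At the Nash equilibrium everyone contributes 44. Group total payoff = 8 × (44 × 0.44 + 6.7 × 44) = 2513.28.

2513.28 hours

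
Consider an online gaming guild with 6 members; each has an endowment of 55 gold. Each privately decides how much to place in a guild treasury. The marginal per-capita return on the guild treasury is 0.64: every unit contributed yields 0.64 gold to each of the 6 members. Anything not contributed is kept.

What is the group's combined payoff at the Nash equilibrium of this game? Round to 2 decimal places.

The private return per contributed unit is 0.64 < 1, so contributing 0 is dominant for every player. At the Nash equilibrium everyone keeps their 55, and the group total is 6 × 55 = 330.

330.00 gold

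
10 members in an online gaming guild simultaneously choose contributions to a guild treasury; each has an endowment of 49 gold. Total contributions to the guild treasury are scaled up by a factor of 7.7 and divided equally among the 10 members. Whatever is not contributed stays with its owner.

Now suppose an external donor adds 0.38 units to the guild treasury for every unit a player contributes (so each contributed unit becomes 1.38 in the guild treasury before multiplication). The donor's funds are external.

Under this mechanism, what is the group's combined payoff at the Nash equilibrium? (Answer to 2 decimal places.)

Under the mechanism each unit contributed yields 7.7 × 1.38 / 10 = 1.0626 back to its contributor per unit of net cost, which exceeds 1, making full contribution the dominant choice for everyone.
So the Nash equilibrium is full contribution by all 10; the group earns 7.7 × 1.38 × 490 = 5206.74.

5206.74 gold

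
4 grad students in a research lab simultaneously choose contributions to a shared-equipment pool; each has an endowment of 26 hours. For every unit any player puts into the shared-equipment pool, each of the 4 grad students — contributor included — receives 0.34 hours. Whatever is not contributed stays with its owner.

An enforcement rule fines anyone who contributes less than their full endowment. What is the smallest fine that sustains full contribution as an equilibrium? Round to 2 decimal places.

17.16 hours

Given the others contribute fully, the best deviation is to contribute 0 (any partial contribution still incurs the fine and gives up units whose private return 0.34 is below 1).
Deviating from 26 to 0 saves 26 hours but forfeits the deviator's share of the drop in the shared-equipment pool: 0.34 × 26 = 8.84.
So the deviation gain is 26 − 8.84 = 17.16, and the fine must be at least 17.16 hours to wipe it out.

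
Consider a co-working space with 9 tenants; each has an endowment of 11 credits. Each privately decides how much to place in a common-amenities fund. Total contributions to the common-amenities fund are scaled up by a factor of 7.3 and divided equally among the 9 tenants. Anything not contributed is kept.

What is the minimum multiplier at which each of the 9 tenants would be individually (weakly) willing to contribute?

9

A contributed unit returns (multiplier)/9 to its contributor.
This reaches 1 exactly when the multiplier is 9.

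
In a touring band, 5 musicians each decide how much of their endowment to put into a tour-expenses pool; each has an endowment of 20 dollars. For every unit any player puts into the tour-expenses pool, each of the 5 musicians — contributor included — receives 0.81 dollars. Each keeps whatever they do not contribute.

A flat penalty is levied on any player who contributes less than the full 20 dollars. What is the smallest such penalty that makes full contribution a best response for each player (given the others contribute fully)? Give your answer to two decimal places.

Given the others contribute fully, the best deviation is to contribute 0 (any partial contribution still incurs the fine and gives up units whose private return 0.81 is below 1).
Deviating from 20 to 0 saves 20 dollars but forfeits the deviator's share of the drop in the tour-expenses pool: 0.81 × 20 = 16.20.
So the deviation gain is 20 − 16.20 = 3.80, and the fine must be at least 3.80 dollars to wipe it out.

3.80 dollars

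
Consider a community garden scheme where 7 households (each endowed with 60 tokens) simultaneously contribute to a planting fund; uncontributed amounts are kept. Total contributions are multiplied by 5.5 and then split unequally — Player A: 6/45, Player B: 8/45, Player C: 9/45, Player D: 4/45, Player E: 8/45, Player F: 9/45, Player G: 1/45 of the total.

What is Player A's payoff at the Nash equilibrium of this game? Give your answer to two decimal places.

A player with share s gets back 5.5·s per unit contributed, so full contribution is dominant for anyone with s > 1/5.5 = 0.1818 and zero contribution is dominant for anyone below.
The shares above 0.1818 belong to Player C and Player F, contributing 60 each; the remaining 5 contribute 0. Total contributed: 120.
Player A keeps 60 and receives 5.5 × 120 × 6/45 = 88.00 from the planting fund, for a payoff of 148.00.

148.00 tokens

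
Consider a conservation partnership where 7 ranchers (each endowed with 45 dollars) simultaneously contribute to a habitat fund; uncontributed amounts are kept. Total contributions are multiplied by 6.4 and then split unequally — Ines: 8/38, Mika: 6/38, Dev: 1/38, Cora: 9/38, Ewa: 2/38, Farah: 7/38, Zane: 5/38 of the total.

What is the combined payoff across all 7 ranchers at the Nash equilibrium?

1287.00 dollars

For player j, contributing a unit is worthwhile iff 6.4 × (j's share) ≥ 1, i.e. iff j's share is at least 0.1563.
Ines, Mika, Cora and Farah are above the threshold, contributing 45 each; the remaining 3 contribute 0. Total contributed: 180.
The habitat fund pays out 6.4 × 180 = 1152.00 in total (split across the unequal shares, but the aggregate is all that matters for the group sum).
The 3 free-riders keep 45 each, adding 135. Group total = 135 + 1152.00 = 1287.00.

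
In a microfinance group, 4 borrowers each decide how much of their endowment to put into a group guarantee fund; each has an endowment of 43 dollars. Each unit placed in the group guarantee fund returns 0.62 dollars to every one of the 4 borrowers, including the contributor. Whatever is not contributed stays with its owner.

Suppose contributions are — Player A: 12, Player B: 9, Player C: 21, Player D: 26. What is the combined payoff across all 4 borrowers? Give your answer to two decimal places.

272.64 dollars

Total contributed: 12 + 9 + 21 + 26 = 68; total kept: 4 × 43 − 68 = 104.
The group guarantee fund pays out 0.62 × 4 × 68 = 168.64 in aggregate.
Group total = 104 + 168.64 = 272.64.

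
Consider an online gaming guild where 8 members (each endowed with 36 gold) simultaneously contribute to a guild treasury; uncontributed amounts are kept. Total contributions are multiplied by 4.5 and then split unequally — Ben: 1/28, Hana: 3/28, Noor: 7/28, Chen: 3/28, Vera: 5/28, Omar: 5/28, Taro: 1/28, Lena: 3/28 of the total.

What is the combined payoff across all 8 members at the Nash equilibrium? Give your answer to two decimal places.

For player j, contributing a unit is worthwhile iff 4.5 × (j's share) ≥ 1, i.e. iff j's share is at least 0.2222.
Noor alone (share 7/28) is above the threshold, contributing 36; the remaining 7 contribute 0. Total contributed: 36.
The guild treasury pays out 4.5 × 36 = 162.00 in total (split across the unequal shares, but the aggregate is all that matters for the group sum).
The 7 free-riders keep 36 each, adding 252. Group total = 252 + 162.00 = 414.00.

414.00 gold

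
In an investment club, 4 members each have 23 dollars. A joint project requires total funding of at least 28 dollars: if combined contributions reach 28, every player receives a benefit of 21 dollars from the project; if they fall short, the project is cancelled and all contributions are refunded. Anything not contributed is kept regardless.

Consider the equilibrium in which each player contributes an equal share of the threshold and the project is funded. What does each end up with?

37 dollars

Equal share of the threshold: 28/4 = 7.
At this profile no one gains by cutting their contribution: any cut drops the total below 28, the project is cancelled, contributions are refunded, and the deviator ends with 23, which is less than 23 − 7 + 21 = 37. Contributing more than 7 just wastes the excess. So contributing exactly 7 is a best response.
Each player's payoff: 23 − 7 + 21 = 37.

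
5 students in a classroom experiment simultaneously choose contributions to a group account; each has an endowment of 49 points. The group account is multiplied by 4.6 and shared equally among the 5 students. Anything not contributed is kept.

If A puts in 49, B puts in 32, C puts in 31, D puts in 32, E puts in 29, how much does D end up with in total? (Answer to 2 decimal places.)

176.16 points

Total contributed: 49 + 32 + 31 + 32 + 29 = 173.
Each receives 4.6 × 173 / 5 = 159.16 from the group account.
D keeps 49 − 32 = 17, so D's payoff is 17 + 159.16 = 176.16.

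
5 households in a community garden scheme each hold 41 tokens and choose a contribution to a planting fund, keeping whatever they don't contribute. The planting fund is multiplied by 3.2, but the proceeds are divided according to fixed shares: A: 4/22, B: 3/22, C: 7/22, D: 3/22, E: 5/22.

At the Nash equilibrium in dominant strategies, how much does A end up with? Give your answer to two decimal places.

64.85 tokens

Player j's private return per contributed unit is 3.2 × (j's share). Contributing is weakly dominant for j when that share is at least 1/3.2 = 0.3125, and contributing 0 is dominant otherwise.
Only C (7/22) clears that bar, contributing 41; the remaining 4 contribute 0. Total contributed: 41.
A keeps 41 and receives 3.2 × 41 × 4/22 = 23.85 from the planting fund, for a payoff of 64.85.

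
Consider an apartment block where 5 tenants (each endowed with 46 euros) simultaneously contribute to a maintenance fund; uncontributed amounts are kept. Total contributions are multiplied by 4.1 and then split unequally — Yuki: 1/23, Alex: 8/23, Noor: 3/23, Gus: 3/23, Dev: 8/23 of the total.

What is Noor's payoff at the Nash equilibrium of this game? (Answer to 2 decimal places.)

Player j's private return per contributed unit is 4.1 × (j's share). Contributing is weakly dominant for j when that share is at least 1/4.1 = 0.2439, and contributing 0 is dominant otherwise.
Alex and Dev are above the threshold, contributing 46 each; the remaining 3 contribute 0. Total contributed: 92.
Noor keeps 46 and receives 4.1 × 92 × 3/23 = 49.20 from the maintenance fund, for a payoff of 95.20.

95.20 euros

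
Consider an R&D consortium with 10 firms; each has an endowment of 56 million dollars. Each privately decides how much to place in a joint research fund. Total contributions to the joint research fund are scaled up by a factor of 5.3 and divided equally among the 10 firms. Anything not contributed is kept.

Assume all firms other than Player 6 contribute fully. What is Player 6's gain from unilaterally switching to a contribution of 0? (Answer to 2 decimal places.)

Switching from a contribution of 56 to 0 lets Player 6 keep an extra 56 million dollars, but lowers the joint research fund by 56, which costs Player 6 their own share of that drop: 5.3/10 × 56 = 29.68.
Net gain = 56 − 29.68 = 26.32. The private return per contributed unit (0.5300) is below 1, so free-riding is indeed the best response regardless of what the others do.

26.32 million dollars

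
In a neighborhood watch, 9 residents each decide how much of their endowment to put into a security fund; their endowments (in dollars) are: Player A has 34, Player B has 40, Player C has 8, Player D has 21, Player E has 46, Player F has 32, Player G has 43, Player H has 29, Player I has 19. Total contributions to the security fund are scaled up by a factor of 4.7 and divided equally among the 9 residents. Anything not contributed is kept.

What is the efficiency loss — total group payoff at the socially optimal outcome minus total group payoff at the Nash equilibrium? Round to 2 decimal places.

The private return per contributed unit is 4.7/9 = 0.5222 < 1 for every player regardless of endowment, so the Nash equilibrium is zero contribution and the group total is Σ E_j = 34 + 40 + 8 + 21 + 46 + 32 + 43 + 29 + 19 = 272.
Each contributed unit returns 4.700 to the group, so the social optimum is full contribution by everyone: group total = 4.700 × 272 = 1278.40.
Efficiency loss = (4.700 − 1) × 272 = 1006.40.

1006.40 dollars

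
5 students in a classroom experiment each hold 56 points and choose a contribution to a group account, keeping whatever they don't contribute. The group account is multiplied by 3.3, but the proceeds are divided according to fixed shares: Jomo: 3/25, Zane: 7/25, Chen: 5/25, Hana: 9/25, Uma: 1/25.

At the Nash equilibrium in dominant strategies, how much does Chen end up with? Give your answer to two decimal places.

92.96 points

Player j's private return per contributed unit is 3.3 × (j's share). Contributing is weakly dominant for j when that share is at least 1/3.3 = 0.3030, and contributing 0 is dominant otherwise.
The only share above 0.3030 is Hana's 9/25, contributing 56; the remaining 4 contribute 0. Total contributed: 56.
Chen keeps 56 and receives 3.3 × 56 × 5/25 = 36.96 from the group account, for a payoff of 92.96.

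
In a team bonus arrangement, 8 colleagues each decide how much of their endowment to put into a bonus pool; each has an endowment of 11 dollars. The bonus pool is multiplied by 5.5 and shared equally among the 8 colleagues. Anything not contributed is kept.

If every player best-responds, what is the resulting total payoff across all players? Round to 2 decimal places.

88.00 dollars

Each contributed unit returns 5.5/8 = 0.6875 to its contributor — below 1 — so contributing 0 is dominant for every player. At the Nash equilibrium everyone keeps their 11, and the group total is 8 × 11 = 88.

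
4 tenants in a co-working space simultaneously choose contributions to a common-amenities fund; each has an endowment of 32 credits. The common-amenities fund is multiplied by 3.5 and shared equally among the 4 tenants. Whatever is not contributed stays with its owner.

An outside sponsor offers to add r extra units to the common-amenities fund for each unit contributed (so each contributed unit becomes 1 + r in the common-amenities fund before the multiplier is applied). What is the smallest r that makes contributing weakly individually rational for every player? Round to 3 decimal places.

0.143

With matching at rate r, one contributed unit becomes (1 + r) in the common-amenities fund and returns 3.5 × (1 + r) / 4 to the contributor.
Setting this equal to 1: 1 + r = 4/3.5 = 1.1429.
So the minimum matching rate is r = 1.1429 − 1 = 0.143.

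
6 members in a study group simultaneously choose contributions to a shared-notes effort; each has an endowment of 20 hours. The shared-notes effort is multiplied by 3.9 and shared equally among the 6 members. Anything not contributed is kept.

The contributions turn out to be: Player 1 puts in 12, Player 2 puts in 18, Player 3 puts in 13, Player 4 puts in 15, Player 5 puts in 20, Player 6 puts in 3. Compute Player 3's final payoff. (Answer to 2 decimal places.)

59.65 hours

Total contributed: 12 + 18 + 13 + 15 + 20 + 3 = 81.
Each receives 3.9 × 81 / 6 = 52.65 from the shared-notes effort.
Player 3 keeps 20 − 13 = 7, so Player 3's payoff is 7 + 52.65 = 59.65.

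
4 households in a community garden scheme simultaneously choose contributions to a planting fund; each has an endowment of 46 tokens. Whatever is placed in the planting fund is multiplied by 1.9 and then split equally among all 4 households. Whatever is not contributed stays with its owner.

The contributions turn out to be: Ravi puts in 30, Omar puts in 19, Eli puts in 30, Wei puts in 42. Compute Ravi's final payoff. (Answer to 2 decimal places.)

Total contributed: 30 + 19 + 30 + 42 = 121.
Each receives 1.9 × 121 / 4 = 57.48 from the planting fund.
Ravi keeps 46 − 30 = 16, so Ravi's payoff is 16 + 57.48 = 73.48.

73.48 tokens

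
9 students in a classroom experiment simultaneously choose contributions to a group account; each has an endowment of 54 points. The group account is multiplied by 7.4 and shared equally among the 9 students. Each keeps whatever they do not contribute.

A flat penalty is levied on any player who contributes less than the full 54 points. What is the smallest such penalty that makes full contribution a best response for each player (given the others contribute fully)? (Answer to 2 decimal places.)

9.60 points

Given the others contribute fully, the best deviation is to contribute 0 (any partial contribution still incurs the fine and gives up units whose private return 0.8222 is below 1).
Deviating from 54 to 0 saves 54 points but forfeits the deviator's share of the drop in the group account: 7.4/9 × 54 = 44.40.
So the deviation gain is 54 − 44.40 = 9.60, and the fine must be at least 9.60 points to wipe it out.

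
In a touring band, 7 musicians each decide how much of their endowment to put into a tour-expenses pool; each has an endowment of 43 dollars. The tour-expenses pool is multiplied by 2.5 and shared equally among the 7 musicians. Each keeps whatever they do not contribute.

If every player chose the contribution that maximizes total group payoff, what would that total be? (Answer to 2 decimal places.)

Each contributed unit returns 2.500 to the group as a whole (0.3571 to each of 7 players), which exceeds 1, so the social optimum is full contribution: group total = 2.500 × 301 = 752.50.

752.50 dollars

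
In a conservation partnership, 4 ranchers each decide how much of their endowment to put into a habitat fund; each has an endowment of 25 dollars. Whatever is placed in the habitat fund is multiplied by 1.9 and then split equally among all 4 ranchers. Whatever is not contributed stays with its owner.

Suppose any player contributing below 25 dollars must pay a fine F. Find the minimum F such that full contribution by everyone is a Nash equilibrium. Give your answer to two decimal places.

Given the others contribute fully, the best deviation is to contribute 0 (any partial contribution still incurs the fine and gives up units whose private return 0.4750 is below 1).
Deviating from 25 to 0 saves 25 dollars but forfeits the deviator's share of the drop in the habitat fund: 1.9/4 × 25 = 11.87.
So the deviation gain is 25 − 11.87 = 13.13, and the fine must be at least 13.13 dollars to wipe it out.

13.13 dollars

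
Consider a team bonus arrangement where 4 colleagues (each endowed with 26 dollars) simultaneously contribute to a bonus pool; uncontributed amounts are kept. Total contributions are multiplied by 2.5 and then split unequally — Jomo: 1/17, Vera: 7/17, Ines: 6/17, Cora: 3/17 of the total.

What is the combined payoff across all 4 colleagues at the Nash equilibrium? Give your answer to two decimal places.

Each unit j contributes comes back to j as 2.5 × (j's share), so j prefers to contribute only if that share exceeds 1/2.5 = 0.4000; otherwise keeping the unit dominates.
Only Vera (7/17) clears that bar, contributing 26; the remaining 3 contribute 0. Total contributed: 26.
The bonus pool pays out 2.5 × 26 = 65.00 in total (split across the unequal shares, but the aggregate is all that matters for the group sum).
The 3 free-riders keep 26 each, adding 78. Group total = 78 + 65.00 = 143.00.

143.00 dollars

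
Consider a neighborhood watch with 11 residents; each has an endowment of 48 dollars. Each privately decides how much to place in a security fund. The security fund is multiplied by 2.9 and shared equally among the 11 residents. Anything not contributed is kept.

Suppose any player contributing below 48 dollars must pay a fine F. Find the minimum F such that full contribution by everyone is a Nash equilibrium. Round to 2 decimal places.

Given the others contribute fully, the best deviation is to contribute 0 (any partial contribution still incurs the fine and gives up units whose private return 0.2636 is below 1).
Deviating from 48 to 0 saves 48 dollars but forfeits the deviator's share of the drop in the security fund: 2.9/11 × 48 = 12.65.
So the deviation gain is 48 − 12.65 = 35.35, and the fine must be at least 35.35 dollars to wipe it out.

35.35 dollars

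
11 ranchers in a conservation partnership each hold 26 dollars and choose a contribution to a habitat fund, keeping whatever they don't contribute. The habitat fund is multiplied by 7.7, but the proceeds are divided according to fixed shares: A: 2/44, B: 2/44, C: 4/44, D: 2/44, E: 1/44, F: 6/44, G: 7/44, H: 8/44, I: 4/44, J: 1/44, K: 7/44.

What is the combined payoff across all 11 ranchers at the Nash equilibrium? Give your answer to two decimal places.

For player j, contributing a unit is worthwhile iff 7.7 × (j's share) ≥ 1, i.e. iff j's share is at least 0.1299.
F, G, H and K are above the threshold, contributing 26 each; the remaining 7 contribute 0. Total contributed: 104.
The habitat fund pays out 7.7 × 104 = 800.80 in total (split across the unequal shares, but the aggregate is all that matters for the group sum).
The 7 free-riders keep 26 each, adding 182. Group total = 182 + 800.80 = 982.80.

982.80 dollars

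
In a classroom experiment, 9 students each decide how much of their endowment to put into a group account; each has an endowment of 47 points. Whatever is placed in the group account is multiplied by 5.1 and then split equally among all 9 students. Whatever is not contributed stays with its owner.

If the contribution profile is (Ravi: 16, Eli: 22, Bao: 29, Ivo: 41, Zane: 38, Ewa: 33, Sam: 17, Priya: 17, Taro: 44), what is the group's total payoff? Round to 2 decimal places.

1476.70 points

Total contributed: 16 + 22 + 29 + 41 + 38 + 33 + 17 + 17 + 44 = 257; total kept: 9 × 47 − 257 = 166.
The group account pays out 5.1 × 257 = 1310.70 in aggregate.
Group total = 166 + 1310.70 = 1476.70.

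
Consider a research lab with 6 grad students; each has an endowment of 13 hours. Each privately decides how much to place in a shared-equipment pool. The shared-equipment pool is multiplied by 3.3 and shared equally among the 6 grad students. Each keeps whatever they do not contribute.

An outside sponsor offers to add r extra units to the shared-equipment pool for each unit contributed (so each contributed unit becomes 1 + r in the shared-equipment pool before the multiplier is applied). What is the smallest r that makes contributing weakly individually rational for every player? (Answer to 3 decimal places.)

0.818

With matching at rate r, one contributed unit becomes (1 + r) in the shared-equipment pool and returns 3.3 × (1 + r) / 6 to the contributor.
Setting this equal to 1: 1 + r = 6/3.3 = 1.8182.
So the minimum matching rate is r = 1.8182 − 1 = 0.818.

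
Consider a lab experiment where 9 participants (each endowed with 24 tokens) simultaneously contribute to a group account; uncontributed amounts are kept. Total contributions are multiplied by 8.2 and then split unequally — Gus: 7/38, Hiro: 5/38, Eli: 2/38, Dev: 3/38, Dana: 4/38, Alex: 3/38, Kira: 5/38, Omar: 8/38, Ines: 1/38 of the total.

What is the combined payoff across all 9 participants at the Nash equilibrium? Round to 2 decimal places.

907.20 tokens

A player with share s gets back 8.2·s per unit contributed, so full contribution is dominant for anyone with s > 1/8.2 = 0.1220 and zero contribution is dominant for anyone below.
Gus, Hiro, Kira and Omar are above the threshold, contributing 24 each; the remaining 5 contribute 0. Total contributed: 96.
The group account pays out 8.2 × 96 = 787.20 in total (split across the unequal shares, but the aggregate is all that matters for the group sum).
The 5 free-riders keep 24 each, adding 120. Group total = 120 + 787.20 = 907.20.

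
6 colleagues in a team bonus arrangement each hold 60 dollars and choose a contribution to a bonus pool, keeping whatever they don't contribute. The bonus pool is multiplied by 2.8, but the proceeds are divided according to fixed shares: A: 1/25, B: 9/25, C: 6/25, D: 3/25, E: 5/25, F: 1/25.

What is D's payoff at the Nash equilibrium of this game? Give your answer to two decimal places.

80.16 dollars

A player with share s gets back 2.8·s per unit contributed, so full contribution is dominant for anyone with s > 1/2.8 = 0.3571 and zero contribution is dominant for anyone below.
B alone (share 9/25) is above the threshold, contributing 60; the remaining 5 contribute 0. Total contributed: 60.
D keeps 60 and receives 2.8 × 60 × 3/25 = 20.16 from the bonus pool, for a payoff of 80.16.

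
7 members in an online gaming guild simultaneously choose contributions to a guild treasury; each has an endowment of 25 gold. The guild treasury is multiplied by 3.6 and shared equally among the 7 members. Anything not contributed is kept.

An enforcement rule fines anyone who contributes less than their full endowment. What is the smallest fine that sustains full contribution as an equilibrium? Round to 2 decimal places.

Given the others contribute fully, the best deviation is to contribute 0 (any partial contribution still incurs the fine and gives up units whose private return 0.5143 is below 1).
Deviating from 25 to 0 saves 25 gold but forfeits the deviator's share of the drop in the guild treasury: 3.6/7 × 25 = 12.86.
So the deviation gain is 25 − 12.86 = 12.14, and the fine must be at least 12.14 gold to wipe it out.

12.14 gold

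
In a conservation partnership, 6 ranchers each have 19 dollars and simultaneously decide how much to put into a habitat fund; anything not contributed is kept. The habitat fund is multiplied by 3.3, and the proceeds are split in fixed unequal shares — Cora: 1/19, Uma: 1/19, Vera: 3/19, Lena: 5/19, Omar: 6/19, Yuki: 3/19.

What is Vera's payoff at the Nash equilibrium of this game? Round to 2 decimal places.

Each unit j contributes comes back to j as 3.3 × (j's share), so j prefers to contribute only if that share exceeds 1/3.3 = 0.3030; otherwise keeping the unit dominates.
Only Omar (6/19) clears that bar, contributing 19; the remaining 5 contribute 0. Total contributed: 19.
Vera keeps 19 and receives 3.3 × 19 × 3/19 = 9.90 from the habitat fund, for a payoff of 28.90.

28.90 dollars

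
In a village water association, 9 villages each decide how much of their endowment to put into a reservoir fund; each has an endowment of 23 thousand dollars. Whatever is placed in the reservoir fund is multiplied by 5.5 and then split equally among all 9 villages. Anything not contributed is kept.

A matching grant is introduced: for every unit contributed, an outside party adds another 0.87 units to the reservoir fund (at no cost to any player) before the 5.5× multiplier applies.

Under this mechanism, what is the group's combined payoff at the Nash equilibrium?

2129.00 thousand dollars

The effective private return per unit is now 5.5 × 1.87 / 9 = 1.1428 > 1, so every player's dominant strategy flips to full contribution.
So the Nash equilibrium is full contribution by all 9; the group earns 5.5 × 1.87 × 207 = 2129.00.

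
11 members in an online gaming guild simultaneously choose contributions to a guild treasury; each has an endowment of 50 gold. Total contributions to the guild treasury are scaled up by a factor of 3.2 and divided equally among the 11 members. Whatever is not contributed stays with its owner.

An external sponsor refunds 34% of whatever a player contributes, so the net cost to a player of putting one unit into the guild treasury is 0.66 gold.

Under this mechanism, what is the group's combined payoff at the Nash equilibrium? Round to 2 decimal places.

Even with the mechanism, each unit contributed returns only (3.2/11) / 0.66 = 0.4408 per unit of net cost, so contributing nothing is still dominant.
Everyone keeps their endowment and the group total is 11 × 50 = 550.

550.00 gold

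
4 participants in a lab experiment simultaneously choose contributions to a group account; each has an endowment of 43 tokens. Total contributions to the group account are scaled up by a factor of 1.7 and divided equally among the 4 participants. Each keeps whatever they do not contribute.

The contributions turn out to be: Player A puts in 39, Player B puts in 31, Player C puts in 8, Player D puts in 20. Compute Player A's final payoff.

45.65 tokens

Total contributed: 39 + 31 + 8 + 20 = 98.
Each receives 1.7 × 98 / 4 = 41.65 from the group account.
Player A keeps 43 − 39 = 4, so Player A's payoff is 4 + 41.65 = 45.65.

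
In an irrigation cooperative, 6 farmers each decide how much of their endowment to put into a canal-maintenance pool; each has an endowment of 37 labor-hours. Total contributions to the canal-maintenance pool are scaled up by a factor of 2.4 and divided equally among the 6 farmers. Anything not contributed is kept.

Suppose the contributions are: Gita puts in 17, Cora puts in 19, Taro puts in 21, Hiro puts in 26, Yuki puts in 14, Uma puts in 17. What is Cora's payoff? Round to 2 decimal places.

Total contributed: 17 + 19 + 21 + 26 + 14 + 17 = 114.
Each receives 2.4 × 114 / 6 = 45.60 from the canal-maintenance pool.
Cora keeps 37 − 19 = 18, so Cora's payoff is 18 + 45.60 = 63.60.

63.60 labor-hours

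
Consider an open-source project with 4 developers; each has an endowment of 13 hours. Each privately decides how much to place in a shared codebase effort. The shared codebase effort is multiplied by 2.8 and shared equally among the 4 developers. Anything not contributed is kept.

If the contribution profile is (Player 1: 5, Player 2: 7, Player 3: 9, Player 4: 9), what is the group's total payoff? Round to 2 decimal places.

Total contributed: 5 + 7 + 9 + 9 = 30; total kept: 4 × 13 − 30 = 22.
The shared codebase effort pays out 2.8 × 30 = 84.00 in aggregate.
Group total = 22 + 84.00 = 106.00.

106.00 hours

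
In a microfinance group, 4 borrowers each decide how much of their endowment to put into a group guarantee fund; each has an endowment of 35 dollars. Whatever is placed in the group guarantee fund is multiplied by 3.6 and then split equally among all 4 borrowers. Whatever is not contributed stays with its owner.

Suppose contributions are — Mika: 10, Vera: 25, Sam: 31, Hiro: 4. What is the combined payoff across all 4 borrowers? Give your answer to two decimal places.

Total contributed: 10 + 25 + 31 + 4 = 70; total kept: 4 × 35 − 70 = 70.
The group guarantee fund pays out 3.6 × 70 = 252.00 in aggregate.
Group total = 70 + 252.00 = 322.00.

322.00 dollars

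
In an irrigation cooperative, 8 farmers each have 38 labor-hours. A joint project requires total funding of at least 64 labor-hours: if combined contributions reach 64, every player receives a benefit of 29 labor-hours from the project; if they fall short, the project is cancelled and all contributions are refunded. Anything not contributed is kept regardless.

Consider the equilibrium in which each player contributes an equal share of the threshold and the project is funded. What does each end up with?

59 labor-hours

Equal share of the threshold: 64/8 = 8.
At this profile no one gains by cutting their contribution: any cut drops the total below 64, the project is cancelled, contributions are refunded, and the deviator ends with 38, which is less than 38 − 8 + 29 = 59. Contributing more than 8 just wastes the excess. So contributing exactly 8 is a best response.
Each player's payoff: 38 − 8 + 29 = 59.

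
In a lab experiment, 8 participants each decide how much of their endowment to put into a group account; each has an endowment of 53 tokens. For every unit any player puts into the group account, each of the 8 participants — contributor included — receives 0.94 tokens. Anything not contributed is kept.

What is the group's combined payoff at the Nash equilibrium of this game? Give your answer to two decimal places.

The private return per contributed unit is 0.94 < 1, so contributing 0 is dominant for every player. At the Nash equilibrium everyone keeps their 53, and the group total is 8 × 53 = 424.

424.00 tokens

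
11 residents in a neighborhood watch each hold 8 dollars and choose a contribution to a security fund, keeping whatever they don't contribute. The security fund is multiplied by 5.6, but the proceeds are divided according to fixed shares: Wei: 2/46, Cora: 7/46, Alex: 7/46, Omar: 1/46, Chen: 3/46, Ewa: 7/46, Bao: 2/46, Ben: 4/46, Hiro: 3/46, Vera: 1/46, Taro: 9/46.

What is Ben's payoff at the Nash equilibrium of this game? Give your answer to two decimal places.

11.90 dollars

For player j, contributing a unit is worthwhile iff 5.6 × (j's share) ≥ 1, i.e. iff j's share is at least 0.1786.
Only Taro (9/46) clears that bar, contributing 8; the remaining 10 contribute 0. Total contributed: 8.
Ben keeps 8 and receives 5.6 × 8 × 4/46 = 3.90 from the security fund, for a payoff of 11.90.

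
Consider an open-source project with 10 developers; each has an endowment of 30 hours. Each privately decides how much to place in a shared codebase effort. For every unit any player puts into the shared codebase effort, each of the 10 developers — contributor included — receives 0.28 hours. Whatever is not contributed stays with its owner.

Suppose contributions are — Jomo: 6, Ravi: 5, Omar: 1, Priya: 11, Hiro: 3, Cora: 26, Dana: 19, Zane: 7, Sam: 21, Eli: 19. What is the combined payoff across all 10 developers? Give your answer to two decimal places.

Total contributed: 6 + 5 + 1 + 11 + 3 + 26 + 19 + 7 + 21 + 19 = 118; total kept: 10 × 30 − 118 = 182.
The shared codebase effort pays out 0.28 × 10 × 118 = 330.40 in aggregate.
Group total = 182 + 330.40 = 512.40.

512.40 hours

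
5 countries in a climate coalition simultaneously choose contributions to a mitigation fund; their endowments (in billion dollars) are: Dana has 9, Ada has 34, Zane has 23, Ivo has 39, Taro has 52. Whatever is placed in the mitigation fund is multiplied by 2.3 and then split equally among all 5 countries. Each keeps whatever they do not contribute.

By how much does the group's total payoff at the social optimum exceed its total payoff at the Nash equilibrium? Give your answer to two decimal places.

204.10 billion dollars

The private return per contributed unit is 2.3/5 = 0.4600 < 1 for every player regardless of endowment, so the Nash equilibrium is zero contribution and the group total is Σ E_j = 9 + 34 + 23 + 39 + 52 = 157.
Each contributed unit returns 2.300 to the group, so the social optimum is full contribution by everyone: group total = 2.300 × 157 = 361.10.
Efficiency loss = (2.300 − 1) × 157 = 204.10.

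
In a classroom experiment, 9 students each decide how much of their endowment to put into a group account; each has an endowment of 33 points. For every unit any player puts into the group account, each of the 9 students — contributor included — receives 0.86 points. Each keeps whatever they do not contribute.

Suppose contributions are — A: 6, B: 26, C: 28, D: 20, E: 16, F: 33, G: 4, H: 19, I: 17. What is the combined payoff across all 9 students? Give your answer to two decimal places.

Total contributed: 6 + 26 + 28 + 20 + 16 + 33 + 4 + 19 + 17 = 169; total kept: 9 × 33 − 169 = 128.
The group account pays out 0.86 × 9 × 169 = 1308.06 in aggregate.
Group total = 128 + 1308.06 = 1436.06.

1436.06 points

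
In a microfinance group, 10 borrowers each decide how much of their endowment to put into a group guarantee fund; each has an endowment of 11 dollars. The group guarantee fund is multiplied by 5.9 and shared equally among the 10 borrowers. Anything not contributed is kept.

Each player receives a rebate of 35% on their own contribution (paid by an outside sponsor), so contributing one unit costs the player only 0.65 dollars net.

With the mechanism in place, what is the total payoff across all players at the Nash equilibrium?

110.00 dollars

With the mechanism, a contributed unit returns (5.9/10) / 0.65 = 0.9077 per unit of net cost — still below 1 — so contributing 0 remains dominant for every player.
Everyone keeps their endowment and the group total is 10 × 11 = 110.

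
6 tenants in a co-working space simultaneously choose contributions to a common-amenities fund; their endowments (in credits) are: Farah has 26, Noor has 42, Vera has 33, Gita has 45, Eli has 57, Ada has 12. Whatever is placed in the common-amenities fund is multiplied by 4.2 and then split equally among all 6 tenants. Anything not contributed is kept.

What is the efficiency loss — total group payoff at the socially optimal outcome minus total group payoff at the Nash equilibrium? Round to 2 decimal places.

688.00 credits

The private return per contributed unit is 4.2/6 = 0.7000 < 1 for every player regardless of endowment, so the Nash equilibrium is zero contribution and the group total is Σ E_j = 26 + 42 + 33 + 45 + 57 + 12 = 215.
Each contributed unit returns 4.200 to the group, so the social optimum is full contribution by everyone: group total = 4.200 × 215 = 903.00.
Efficiency loss = (4.200 − 1) × 215 = 688.00.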